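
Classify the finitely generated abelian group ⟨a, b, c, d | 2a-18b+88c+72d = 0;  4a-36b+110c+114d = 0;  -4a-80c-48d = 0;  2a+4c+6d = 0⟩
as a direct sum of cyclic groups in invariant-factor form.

rank_ℚ(R)=4; free=4−4=0
SNF(R) diag = [2, 6, 18, 36] → torsion [2, 6, 18, 36]

Answer: M ≅ ℤ/2 ⊕ ℤ/6 ⊕ ℤ/18 ⊕ ℤ/36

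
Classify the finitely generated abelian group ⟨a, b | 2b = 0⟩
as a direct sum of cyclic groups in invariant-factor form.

Answer: M ≅ ℤ^1 ⊕ ℤ/2

Derivation:
rank_ℚ(R)=1; free=2−1=1
SNF(R) diag = [2] → torsion [2]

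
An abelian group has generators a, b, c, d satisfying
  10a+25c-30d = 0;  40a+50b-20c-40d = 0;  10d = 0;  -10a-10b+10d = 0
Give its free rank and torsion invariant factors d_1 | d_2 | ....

Answer: M ≅ ℤ/5 ⊕ ℤ/10 ⊕ ℤ/10 ⊕ ℤ/10

Derivation:
rank_ℚ(R)=4; free=4−4=0
SNF(R) diag = [5, 10, 10, 10] → torsion [5, 10, 10, 10]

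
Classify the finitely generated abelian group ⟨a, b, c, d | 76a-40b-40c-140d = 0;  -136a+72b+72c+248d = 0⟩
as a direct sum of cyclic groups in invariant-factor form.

rank_ℚ(R)=2; free=4−2=2
SNF(R) diag = [4, 8] → torsion [4, 8]

Answer: M ≅ ℤ^2 ⊕ ℤ/4 ⊕ ℤ/8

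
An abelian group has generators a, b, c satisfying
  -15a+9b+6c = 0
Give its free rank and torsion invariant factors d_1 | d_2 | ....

rank_ℚ(R)=1; free=3−1=2
SNF(R) diag = [3] → torsion [3]

Answer: M ≅ ℤ^2 ⊕ ℤ/3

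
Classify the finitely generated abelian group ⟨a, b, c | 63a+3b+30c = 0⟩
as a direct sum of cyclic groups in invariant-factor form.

rank_ℚ(R)=1; free=3−1=2
SNF(R) diag = [3] → torsion [3]

Answer: M ≅ ℤ^2 ⊕ ℤ/3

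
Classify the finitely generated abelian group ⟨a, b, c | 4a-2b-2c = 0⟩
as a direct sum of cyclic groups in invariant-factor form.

rank_ℚ(R)=1; free=3−1=2
SNF(R) diag = [2] → torsion [2]

Answer: M ≅ ℤ^2 ⊕ ℤ/2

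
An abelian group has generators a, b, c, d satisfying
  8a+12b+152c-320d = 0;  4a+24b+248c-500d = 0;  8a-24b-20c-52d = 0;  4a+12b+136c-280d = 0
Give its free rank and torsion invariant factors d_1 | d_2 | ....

rank_ℚ(R)=4; free=4−4=0
SNF(R) diag = [4, 4, 12, 36] → torsion [4, 4, 12, 36]

Answer: M ≅ ℤ/4 ⊕ ℤ/4 ⊕ ℤ/12 ⊕ ℤ/36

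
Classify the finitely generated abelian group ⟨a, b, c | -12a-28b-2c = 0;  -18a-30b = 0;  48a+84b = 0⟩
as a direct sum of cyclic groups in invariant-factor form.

Answer: M ≅ ℤ/2 ⊕ ℤ/6 ⊕ ℤ/12

Derivation:
rank_ℚ(R)=3; free=3−3=0
SNF(R) diag = [2, 6, 12] → torsion [2, 6, 12]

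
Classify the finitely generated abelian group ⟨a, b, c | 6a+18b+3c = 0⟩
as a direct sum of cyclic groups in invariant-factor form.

rank_ℚ(R)=1; free=3−1=2
SNF(R) diag = [3] → torsion [3]

Answer: M ≅ ℤ^2 ⊕ ℤ/3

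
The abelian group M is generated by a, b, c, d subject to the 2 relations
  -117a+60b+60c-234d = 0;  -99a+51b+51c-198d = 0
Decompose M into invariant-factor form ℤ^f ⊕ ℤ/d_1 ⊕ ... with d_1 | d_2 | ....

rank_ℚ(R)=2; free=4−2=2
SNF(R) diag = [3, 9] → torsion [3, 9]

Answer: M ≅ ℤ^2 ⊕ ℤ/3 ⊕ ℤ/9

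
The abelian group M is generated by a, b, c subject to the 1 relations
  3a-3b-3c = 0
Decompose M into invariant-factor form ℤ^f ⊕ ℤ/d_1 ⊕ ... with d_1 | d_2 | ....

rank_ℚ(R)=1; free=3−1=2
SNF(R) diag = [3] → torsion [3]

Answer: M ≅ ℤ^2 ⊕ ℤ/3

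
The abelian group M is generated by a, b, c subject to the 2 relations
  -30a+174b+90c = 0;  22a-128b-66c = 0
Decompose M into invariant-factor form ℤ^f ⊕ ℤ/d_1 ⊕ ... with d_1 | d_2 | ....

Answer: M ≅ ℤ^1 ⊕ ℤ/2 ⊕ ℤ/6

Derivation:
rank_ℚ(R)=2; free=3−2=1
SNF(R) diag = [2, 6] → torsion [2, 6]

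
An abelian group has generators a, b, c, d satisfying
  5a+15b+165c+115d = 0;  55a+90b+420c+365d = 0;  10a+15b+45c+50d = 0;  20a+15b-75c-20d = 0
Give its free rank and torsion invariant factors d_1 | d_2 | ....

Answer: M ≅ ℤ/5 ⊕ ℤ/15 ⊕ ℤ/30 ⊕ ℤ/60

Derivation:
rank_ℚ(R)=4; free=4−4=0
SNF(R) diag = [5, 15, 30, 60] → torsion [5, 15, 30, 60]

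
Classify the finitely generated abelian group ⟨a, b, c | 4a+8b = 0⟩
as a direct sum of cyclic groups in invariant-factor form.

rank_ℚ(R)=1; free=3−1=2
SNF(R) diag = [4] → torsion [4]

Answer: M ≅ ℤ^2 ⊕ ℤ/4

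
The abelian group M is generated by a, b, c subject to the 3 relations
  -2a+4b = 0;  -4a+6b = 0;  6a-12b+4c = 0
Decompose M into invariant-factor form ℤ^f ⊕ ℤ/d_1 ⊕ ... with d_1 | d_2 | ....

Answer: M ≅ ℤ/2 ⊕ ℤ/2 ⊕ ℤ/4

Derivation:
rank_ℚ(R)=3; free=3−3=0
SNF(R) diag = [2, 2, 4] → torsion [2, 2, 4]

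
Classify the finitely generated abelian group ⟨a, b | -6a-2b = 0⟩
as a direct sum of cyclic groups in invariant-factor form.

Answer: M ≅ ℤ^1 ⊕ ℤ/2

Derivation:
rank_ℚ(R)=1; free=2−1=1
SNF(R) diag = [2] → torsion [2]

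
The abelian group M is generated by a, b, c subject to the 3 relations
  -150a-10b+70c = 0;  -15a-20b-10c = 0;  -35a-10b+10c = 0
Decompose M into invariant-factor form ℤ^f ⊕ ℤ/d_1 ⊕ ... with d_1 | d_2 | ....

Answer: M ≅ ℤ/5 ⊕ ℤ/10 ⊕ ℤ/30

Derivation:
rank_ℚ(R)=3; free=3−3=0
SNF(R) diag = [5, 10, 30] → torsion [5, 10, 30]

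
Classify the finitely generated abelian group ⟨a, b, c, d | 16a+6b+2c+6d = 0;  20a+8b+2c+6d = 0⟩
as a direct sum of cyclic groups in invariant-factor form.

Answer: M ≅ ℤ^2 ⊕ ℤ/2 ⊕ ℤ/2

Derivation:
rank_ℚ(R)=2; free=4−2=2
SNF(R) diag = [2, 2] → torsion [2, 2]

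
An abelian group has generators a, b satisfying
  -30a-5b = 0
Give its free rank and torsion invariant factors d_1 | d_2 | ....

rank_ℚ(R)=1; free=2−1=1
SNF(R) diag = [5] → torsion [5]

Answer: M ≅ ℤ^1 ⊕ ℤ/5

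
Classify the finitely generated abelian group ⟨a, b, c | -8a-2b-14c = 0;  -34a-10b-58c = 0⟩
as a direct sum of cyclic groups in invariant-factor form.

rank_ℚ(R)=2; free=3−2=1
SNF(R) diag = [2, 6] → torsion [2, 6]

Answer: M ≅ ℤ^1 ⊕ ℤ/2 ⊕ ℤ/6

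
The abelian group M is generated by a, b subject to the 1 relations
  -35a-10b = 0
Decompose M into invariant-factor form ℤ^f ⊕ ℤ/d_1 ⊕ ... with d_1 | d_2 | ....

Answer: M ≅ ℤ^1 ⊕ ℤ/5

Derivation:
rank_ℚ(R)=1; free=2−1=1
SNF(R) diag = [5] → torsion [5]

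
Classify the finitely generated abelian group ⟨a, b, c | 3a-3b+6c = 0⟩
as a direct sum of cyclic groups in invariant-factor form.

rank_ℚ(R)=1; free=3−1=2
SNF(R) diag = [3] → torsion [3]

Answer: M ≅ ℤ^2 ⊕ ℤ/3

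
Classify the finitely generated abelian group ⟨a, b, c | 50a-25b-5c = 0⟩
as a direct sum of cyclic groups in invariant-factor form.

rank_ℚ(R)=1; free=3−1=2
SNF(R) diag = [5] → torsion [5]

Answer: M ≅ ℤ^2 ⊕ ℤ/5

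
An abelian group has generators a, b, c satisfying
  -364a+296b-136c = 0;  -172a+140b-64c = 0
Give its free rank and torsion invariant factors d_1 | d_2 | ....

Answer: M ≅ ℤ^1 ⊕ ℤ/4 ⊕ ℤ/12

Derivation:
rank_ℚ(R)=2; free=3−2=1
SNF(R) diag = [4, 12] → torsion [4, 12]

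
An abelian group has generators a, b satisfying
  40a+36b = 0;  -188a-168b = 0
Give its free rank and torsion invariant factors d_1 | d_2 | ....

Answer: M ≅ ℤ/4 ⊕ ℤ/12

Derivation:
rank_ℚ(R)=2; free=2−2=0
SNF(R) diag = [4, 12] → torsion [4, 12]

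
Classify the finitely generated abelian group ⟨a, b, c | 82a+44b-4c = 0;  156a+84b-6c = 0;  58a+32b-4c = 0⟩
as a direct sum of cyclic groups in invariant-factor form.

Answer: M ≅ ℤ/2 ⊕ ℤ/6 ⊕ ℤ/12

Derivation:
rank_ℚ(R)=3; free=3−3=0
SNF(R) diag = [2, 6, 12] → torsion [2, 6, 12]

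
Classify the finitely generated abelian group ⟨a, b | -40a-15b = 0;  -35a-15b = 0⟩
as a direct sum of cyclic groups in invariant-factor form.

Answer: M ≅ ℤ/5 ⊕ ℤ/15

Derivation:
rank_ℚ(R)=2; free=2−2=0
SNF(R) diag = [5, 15] → torsion [5, 15]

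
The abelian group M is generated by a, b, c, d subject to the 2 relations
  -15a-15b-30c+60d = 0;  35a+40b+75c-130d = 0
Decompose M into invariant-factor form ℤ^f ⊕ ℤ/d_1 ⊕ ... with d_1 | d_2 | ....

rank_ℚ(R)=2; free=4−2=2
SNF(R) diag = [5, 15] → torsion [5, 15]

Answer: M ≅ ℤ^2 ⊕ ℤ/5 ⊕ ℤ/15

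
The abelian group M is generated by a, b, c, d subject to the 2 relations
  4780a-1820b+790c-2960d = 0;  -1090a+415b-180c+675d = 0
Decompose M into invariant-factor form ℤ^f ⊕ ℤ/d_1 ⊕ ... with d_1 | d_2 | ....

rank_ℚ(R)=2; free=4−2=2
SNF(R) diag = [5, 10] → torsion [5, 10]

Answer: M ≅ ℤ^2 ⊕ ℤ/5 ⊕ ℤ/10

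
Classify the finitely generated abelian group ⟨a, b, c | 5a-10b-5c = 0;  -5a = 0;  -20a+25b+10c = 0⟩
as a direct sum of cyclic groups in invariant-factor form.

rank_ℚ(R)=3; free=3−3=0
SNF(R) diag = [5, 5, 5] → torsion [5, 5, 5]

Answer: M ≅ ℤ/5 ⊕ ℤ/5 ⊕ ℤ/5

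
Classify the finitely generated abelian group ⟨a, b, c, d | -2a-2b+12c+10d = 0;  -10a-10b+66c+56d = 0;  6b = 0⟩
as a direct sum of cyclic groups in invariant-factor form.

rank_ℚ(R)=3; free=4−3=1
SNF(R) diag = [2, 6, 6] → torsion [2, 6, 6]

Answer: M ≅ ℤ^1 ⊕ ℤ/2 ⊕ ℤ/6 ⊕ ℤ/6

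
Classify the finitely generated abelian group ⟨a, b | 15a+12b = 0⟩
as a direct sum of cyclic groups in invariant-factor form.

Answer: M ≅ ℤ^1 ⊕ ℤ/3

Derivation:
rank_ℚ(R)=1; free=2−1=1
SNF(R) diag = [3] → torsion [3]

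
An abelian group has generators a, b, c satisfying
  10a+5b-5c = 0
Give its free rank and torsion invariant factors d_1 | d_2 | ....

Answer: M ≅ ℤ^2 ⊕ ℤ/5

Derivation:
rank_ℚ(R)=1; free=3−1=2
SNF(R) diag = [5] → torsion [5]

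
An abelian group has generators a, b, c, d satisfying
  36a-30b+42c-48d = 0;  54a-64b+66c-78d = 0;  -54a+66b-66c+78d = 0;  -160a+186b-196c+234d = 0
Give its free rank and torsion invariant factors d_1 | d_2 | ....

rank_ℚ(R)=4; free=4−4=0
SNF(R) diag = [2, 2, 6, 18] → torsion [2, 2, 6, 18]

Answer: M ≅ ℤ/2 ⊕ ℤ/2 ⊕ ℤ/6 ⊕ ℤ/18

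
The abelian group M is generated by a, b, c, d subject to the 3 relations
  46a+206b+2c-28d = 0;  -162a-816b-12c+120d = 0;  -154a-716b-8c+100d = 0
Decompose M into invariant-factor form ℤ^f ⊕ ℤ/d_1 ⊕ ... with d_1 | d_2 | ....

rank_ℚ(R)=3; free=4−3=1
SNF(R) diag = [2, 6, 12] → torsion [2, 6, 12]

Answer: M ≅ ℤ^1 ⊕ ℤ/2 ⊕ ℤ/6 ⊕ ℤ/12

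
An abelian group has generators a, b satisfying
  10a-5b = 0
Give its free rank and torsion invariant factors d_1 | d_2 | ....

Answer: M ≅ ℤ^1 ⊕ ℤ/5

Derivation:
rank_ℚ(R)=1; free=2−1=1
SNF(R) diag = [5] → torsion [5]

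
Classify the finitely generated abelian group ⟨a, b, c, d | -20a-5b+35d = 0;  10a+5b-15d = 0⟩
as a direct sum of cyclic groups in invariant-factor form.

Answer: M ≅ ℤ^2 ⊕ ℤ/5 ⊕ ℤ/10

Derivation:
rank_ℚ(R)=2; free=4−2=2
SNF(R) diag = [5, 10] → torsion [5, 10]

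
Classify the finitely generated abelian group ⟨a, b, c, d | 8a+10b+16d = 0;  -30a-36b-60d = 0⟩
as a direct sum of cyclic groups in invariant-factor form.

rank_ℚ(R)=2; free=4−2=2
SNF(R) diag = [2, 6] → torsion [2, 6]

Answer: M ≅ ℤ^2 ⊕ ℤ/2 ⊕ ℤ/6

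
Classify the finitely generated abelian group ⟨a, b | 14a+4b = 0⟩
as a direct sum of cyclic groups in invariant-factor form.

Answer: M ≅ ℤ^1 ⊕ ℤ/2

Derivation:
rank_ℚ(R)=1; free=2−1=1
SNF(R) diag = [2] → torsion [2]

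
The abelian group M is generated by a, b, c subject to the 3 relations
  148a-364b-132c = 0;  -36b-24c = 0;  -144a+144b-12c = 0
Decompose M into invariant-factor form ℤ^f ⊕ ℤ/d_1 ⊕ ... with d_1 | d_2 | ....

Answer: M ≅ ℤ/4 ⊕ ℤ/12 ⊕ ℤ/36

Derivation:
rank_ℚ(R)=3; free=3−3=0
SNF(R) diag = [4, 12, 36] → torsion [4, 12, 36]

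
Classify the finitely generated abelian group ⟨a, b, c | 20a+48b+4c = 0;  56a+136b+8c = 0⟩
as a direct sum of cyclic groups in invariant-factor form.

Answer: M ≅ ℤ^1 ⊕ ℤ/4 ⊕ ℤ/8

Derivation:
rank_ℚ(R)=2; free=3−2=1
SNF(R) diag = [4, 8] → torsion [4, 8]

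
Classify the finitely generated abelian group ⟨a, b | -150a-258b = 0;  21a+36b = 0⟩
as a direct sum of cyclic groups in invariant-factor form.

rank_ℚ(R)=2; free=2−2=0
SNF(R) diag = [3, 6] → torsion [3, 6]

Answer: M ≅ ℤ/3 ⊕ ℤ/6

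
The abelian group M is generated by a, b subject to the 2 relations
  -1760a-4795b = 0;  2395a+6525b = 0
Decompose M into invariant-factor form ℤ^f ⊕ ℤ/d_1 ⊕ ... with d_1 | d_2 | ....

rank_ℚ(R)=2; free=2−2=0
SNF(R) diag = [5, 5] → torsion [5, 5]

Answer: M ≅ ℤ/5 ⊕ ℤ/5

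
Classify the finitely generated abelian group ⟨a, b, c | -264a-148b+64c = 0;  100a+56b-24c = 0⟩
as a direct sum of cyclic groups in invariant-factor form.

rank_ℚ(R)=2; free=3−2=1
SNF(R) diag = [4, 4] → torsion [4, 4]

Answer: M ≅ ℤ^1 ⊕ ℤ/4 ⊕ ℤ/4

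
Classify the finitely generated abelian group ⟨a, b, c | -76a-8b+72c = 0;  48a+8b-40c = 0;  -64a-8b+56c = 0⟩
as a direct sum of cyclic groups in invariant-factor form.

Answer: M ≅ ℤ/4 ⊕ ℤ/8 ⊕ ℤ/16

Derivation:
rank_ℚ(R)=3; free=3−3=0
SNF(R) diag = [4, 8, 16] → torsion [4, 8, 16]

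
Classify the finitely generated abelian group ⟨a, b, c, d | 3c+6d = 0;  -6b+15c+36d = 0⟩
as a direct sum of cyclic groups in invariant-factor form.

Answer: M ≅ ℤ^2 ⊕ ℤ/3 ⊕ ℤ/6

Derivation:
rank_ℚ(R)=2; free=4−2=2
SNF(R) diag = [3, 6] → torsion [3, 6]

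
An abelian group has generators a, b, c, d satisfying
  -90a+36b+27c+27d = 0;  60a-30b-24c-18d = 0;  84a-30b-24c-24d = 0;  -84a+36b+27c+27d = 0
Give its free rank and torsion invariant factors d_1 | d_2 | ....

Answer: M ≅ ℤ/3 ⊕ ℤ/6 ⊕ ℤ/6 ⊕ ℤ/18

Derivation:
rank_ℚ(R)=4; free=4−4=0
SNF(R) diag = [3, 6, 6, 18] → torsion [3, 6, 6, 18]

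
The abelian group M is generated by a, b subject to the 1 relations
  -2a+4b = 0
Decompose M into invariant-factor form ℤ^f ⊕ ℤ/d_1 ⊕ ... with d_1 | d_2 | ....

Answer: M ≅ ℤ^1 ⊕ ℤ/2

Derivation:
rank_ℚ(R)=1; free=2−1=1
SNF(R) diag = [2] → torsion [2]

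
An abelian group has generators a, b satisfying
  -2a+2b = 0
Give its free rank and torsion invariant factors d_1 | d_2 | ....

rank_ℚ(R)=1; free=2−1=1
SNF(R) diag = [2] → torsion [2]

Answer: M ≅ ℤ^1 ⊕ ℤ/2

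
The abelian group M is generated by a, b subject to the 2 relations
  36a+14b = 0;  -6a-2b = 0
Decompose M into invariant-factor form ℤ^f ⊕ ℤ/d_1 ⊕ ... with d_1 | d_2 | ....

Answer: M ≅ ℤ/2 ⊕ ℤ/6

Derivation:
rank_ℚ(R)=2; free=2−2=0
SNF(R) diag = [2, 6] → torsion [2, 6]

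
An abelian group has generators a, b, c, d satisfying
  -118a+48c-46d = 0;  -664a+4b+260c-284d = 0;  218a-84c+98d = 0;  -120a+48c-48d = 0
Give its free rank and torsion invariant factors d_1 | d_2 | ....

rank_ℚ(R)=4; free=4−4=0
SNF(R) diag = [2, 4, 12, 24] → torsion [2, 4, 12, 24]

Answer: M ≅ ℤ/2 ⊕ ℤ/4 ⊕ ℤ/12 ⊕ ℤ/24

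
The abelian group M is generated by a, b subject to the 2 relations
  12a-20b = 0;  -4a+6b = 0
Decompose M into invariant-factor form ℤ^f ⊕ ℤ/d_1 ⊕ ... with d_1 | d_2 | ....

Answer: M ≅ ℤ/2 ⊕ ℤ/4

Derivation:
rank_ℚ(R)=2; free=2−2=0
SNF(R) diag = [2, 4] → torsion [2, 4]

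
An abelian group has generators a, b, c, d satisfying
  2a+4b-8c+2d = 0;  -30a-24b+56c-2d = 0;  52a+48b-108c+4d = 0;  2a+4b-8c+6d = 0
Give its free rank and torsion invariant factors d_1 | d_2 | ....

rank_ℚ(R)=4; free=4−4=0
SNF(R) diag = [2, 4, 4, 4] → torsion [2, 4, 4, 4]

Answer: M ≅ ℤ/2 ⊕ ℤ/4 ⊕ ℤ/4 ⊕ ℤ/4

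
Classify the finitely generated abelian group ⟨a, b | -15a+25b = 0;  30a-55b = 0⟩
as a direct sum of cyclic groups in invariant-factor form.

Answer: M ≅ ℤ/5 ⊕ ℤ/15

Derivation:
rank_ℚ(R)=2; free=2−2=0
SNF(R) diag = [5, 15] → torsion [5, 15]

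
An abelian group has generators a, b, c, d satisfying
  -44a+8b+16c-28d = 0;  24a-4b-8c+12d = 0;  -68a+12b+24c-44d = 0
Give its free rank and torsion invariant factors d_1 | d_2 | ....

Answer: M ≅ ℤ^1 ⊕ ℤ/4 ⊕ ℤ/4 ⊕ ℤ/4

Derivation:
rank_ℚ(R)=3; free=4−3=1
SNF(R) diag = [4, 4, 4] → torsion [4, 4, 4]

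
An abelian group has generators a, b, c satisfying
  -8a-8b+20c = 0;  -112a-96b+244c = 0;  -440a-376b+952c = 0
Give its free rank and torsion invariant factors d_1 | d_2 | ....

Answer: M ≅ ℤ/4 ⊕ ℤ/8 ⊕ ℤ/16

Derivation:
rank_ℚ(R)=3; free=3−3=0
SNF(R) diag = [4, 8, 16] → torsion [4, 8, 16]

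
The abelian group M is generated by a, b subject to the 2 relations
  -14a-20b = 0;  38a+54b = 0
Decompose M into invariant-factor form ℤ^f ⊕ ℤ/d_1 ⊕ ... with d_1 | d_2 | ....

Answer: M ≅ ℤ/2 ⊕ ℤ/2

Derivation:
rank_ℚ(R)=2; free=2−2=0
SNF(R) diag = [2, 2] → torsion [2, 2]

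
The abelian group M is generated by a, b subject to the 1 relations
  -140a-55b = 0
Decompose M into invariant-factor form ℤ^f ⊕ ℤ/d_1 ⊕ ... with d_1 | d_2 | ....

rank_ℚ(R)=1; free=2−1=1
SNF(R) diag = [5] → torsion [5]

Answer: M ≅ ℤ^1 ⊕ ℤ/5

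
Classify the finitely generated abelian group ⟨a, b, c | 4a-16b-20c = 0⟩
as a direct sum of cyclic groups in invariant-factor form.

Answer: M ≅ ℤ^2 ⊕ ℤ/4

Derivation:
rank_ℚ(R)=1; free=3−1=2
SNF(R) diag = [4] → torsion [4]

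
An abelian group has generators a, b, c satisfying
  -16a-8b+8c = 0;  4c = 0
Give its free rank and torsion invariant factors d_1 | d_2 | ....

rank_ℚ(R)=2; free=3−2=1
SNF(R) diag = [4, 8] → torsion [4, 8]

Answer: M ≅ ℤ^1 ⊕ ℤ/4 ⊕ ℤ/8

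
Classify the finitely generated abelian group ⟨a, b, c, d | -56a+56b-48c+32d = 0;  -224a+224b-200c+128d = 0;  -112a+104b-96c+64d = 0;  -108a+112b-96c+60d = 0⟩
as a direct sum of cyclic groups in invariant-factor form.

rank_ℚ(R)=4; free=4−4=0
SNF(R) diag = [4, 8, 8, 24] → torsion [4, 8, 8, 24]

Answer: M ≅ ℤ/4 ⊕ ℤ/8 ⊕ ℤ/8 ⊕ ℤ/24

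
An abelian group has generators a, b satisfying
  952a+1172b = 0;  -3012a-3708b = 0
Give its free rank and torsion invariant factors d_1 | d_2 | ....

rank_ℚ(R)=2; free=2−2=0
SNF(R) diag = [4, 12] → torsion [4, 12]

Answer: M ≅ ℤ/4 ⊕ ℤ/12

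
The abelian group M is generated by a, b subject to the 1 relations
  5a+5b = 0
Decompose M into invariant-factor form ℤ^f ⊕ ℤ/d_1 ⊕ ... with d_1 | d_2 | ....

rank_ℚ(R)=1; free=2−1=1
SNF(R) diag = [5] → torsion [5]

Answer: M ≅ ℤ^1 ⊕ ℤ/5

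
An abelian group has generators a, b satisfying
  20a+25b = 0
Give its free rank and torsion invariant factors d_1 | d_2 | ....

rank_ℚ(R)=1; free=2−1=1
SNF(R) diag = [5] → torsion [5]

Answer: M ≅ ℤ^1 ⊕ ℤ/5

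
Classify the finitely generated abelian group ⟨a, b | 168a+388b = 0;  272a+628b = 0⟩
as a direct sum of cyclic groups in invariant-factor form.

rank_ℚ(R)=2; free=2−2=0
SNF(R) diag = [4, 8] → torsion [4, 8]

Answer: M ≅ ℤ/4 ⊕ ℤ/8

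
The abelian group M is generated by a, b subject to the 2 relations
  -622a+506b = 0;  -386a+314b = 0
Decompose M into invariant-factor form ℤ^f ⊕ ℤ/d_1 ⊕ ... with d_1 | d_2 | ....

Answer: M ≅ ℤ/2 ⊕ ℤ/4

Derivation:
rank_ℚ(R)=2; free=2−2=0
SNF(R) diag = [2, 4] → torsion [2, 4]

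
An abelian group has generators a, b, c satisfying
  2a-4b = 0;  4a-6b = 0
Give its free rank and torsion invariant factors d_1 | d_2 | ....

rank_ℚ(R)=2; free=3−2=1
SNF(R) diag = [2, 2] → torsion [2, 2]

Answer: M ≅ ℤ^1 ⊕ ℤ/2 ⊕ ℤ/2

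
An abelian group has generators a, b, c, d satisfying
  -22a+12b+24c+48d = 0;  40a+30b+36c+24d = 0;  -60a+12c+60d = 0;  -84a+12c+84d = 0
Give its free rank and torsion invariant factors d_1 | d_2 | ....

rank_ℚ(R)=4; free=4−4=0
SNF(R) diag = [2, 6, 12, 24] → torsion [2, 6, 12, 24]

Answer: M ≅ ℤ/2 ⊕ ℤ/6 ⊕ ℤ/12 ⊕ ℤ/24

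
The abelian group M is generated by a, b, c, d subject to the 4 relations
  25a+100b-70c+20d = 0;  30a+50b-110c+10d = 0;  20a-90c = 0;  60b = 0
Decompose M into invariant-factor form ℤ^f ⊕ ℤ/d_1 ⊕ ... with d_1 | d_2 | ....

rank_ℚ(R)=4; free=4−4=0
SNF(R) diag = [5, 10, 30, 60] → torsion [5, 10, 30, 60]

Answer: M ≅ ℤ/5 ⊕ ℤ/10 ⊕ ℤ/30 ⊕ ℤ/60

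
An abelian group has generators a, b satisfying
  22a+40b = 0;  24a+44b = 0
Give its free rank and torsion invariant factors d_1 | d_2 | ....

rank_ℚ(R)=2; free=2−2=0
SNF(R) diag = [2, 4] → torsion [2, 4]

Answer: M ≅ ℤ/2 ⊕ ℤ/4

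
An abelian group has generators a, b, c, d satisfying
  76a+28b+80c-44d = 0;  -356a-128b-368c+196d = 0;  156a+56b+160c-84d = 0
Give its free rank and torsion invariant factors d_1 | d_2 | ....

rank_ℚ(R)=3; free=4−3=1
SNF(R) diag = [4, 4, 8] → torsion [4, 4, 8]

Answer: M ≅ ℤ^1 ⊕ ℤ/4 ⊕ ℤ/4 ⊕ ℤ/8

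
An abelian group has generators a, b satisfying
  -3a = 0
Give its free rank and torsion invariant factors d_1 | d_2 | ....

rank_ℚ(R)=1; free=2−1=1
SNF(R) diag = [3] → torsion [3]

Answer: M ≅ ℤ^1 ⊕ ℤ/3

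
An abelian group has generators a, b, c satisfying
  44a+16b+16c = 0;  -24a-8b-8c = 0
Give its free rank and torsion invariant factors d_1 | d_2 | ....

rank_ℚ(R)=2; free=3−2=1
SNF(R) diag = [4, 8] → torsion [4, 8]

Answer: M ≅ ℤ^1 ⊕ ℤ/4 ⊕ ℤ/8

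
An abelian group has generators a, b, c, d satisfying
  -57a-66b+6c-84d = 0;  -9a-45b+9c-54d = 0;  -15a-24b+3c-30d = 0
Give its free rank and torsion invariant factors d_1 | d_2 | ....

rank_ℚ(R)=3; free=4−3=1
SNF(R) diag = [3, 3, 9] → torsion [3, 3, 9]

Answer: M ≅ ℤ^1 ⊕ ℤ/3 ⊕ ℤ/3 ⊕ ℤ/9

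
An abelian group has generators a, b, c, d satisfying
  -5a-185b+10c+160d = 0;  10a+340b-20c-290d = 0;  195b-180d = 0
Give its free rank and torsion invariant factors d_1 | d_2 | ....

rank_ℚ(R)=3; free=4−3=1
SNF(R) diag = [5, 15, 30] → torsion [5, 15, 30]

Answer: M ≅ ℤ^1 ⊕ ℤ/5 ⊕ ℤ/15 ⊕ ℤ/30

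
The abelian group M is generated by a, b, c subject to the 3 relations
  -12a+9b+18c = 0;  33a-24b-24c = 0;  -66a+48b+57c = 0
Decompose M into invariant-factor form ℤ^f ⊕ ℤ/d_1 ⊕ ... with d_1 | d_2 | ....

rank_ℚ(R)=3; free=3−3=0
SNF(R) diag = [3, 3, 9] → torsion [3, 3, 9]

Answer: M ≅ ℤ/3 ⊕ ℤ/3 ⊕ ℤ/9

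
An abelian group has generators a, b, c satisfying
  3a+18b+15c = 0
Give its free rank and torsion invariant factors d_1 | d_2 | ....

Answer: M ≅ ℤ^2 ⊕ ℤ/3

Derivation:
rank_ℚ(R)=1; free=3−1=2
SNF(R) diag = [3] → torsion [3]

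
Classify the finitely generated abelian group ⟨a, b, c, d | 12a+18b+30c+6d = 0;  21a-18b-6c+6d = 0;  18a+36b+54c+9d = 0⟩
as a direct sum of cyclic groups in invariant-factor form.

Answer: M ≅ ℤ^1 ⊕ ℤ/3 ⊕ ℤ/9 ⊕ ℤ/18

Derivation:
rank_ℚ(R)=3; free=4−3=1
SNF(R) diag = [3, 9, 18] → torsion [3, 9, 18]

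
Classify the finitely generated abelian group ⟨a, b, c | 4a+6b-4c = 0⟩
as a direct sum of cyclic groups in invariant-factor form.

Answer: M ≅ ℤ^2 ⊕ ℤ/2

Derivation:
rank_ℚ(R)=1; free=3−1=2
SNF(R) diag = [2] → torsion [2]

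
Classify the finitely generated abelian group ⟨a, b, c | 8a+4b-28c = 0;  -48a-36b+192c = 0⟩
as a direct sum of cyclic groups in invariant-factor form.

rank_ℚ(R)=2; free=3−2=1
SNF(R) diag = [4, 12] → torsion [4, 12]

Answer: M ≅ ℤ^1 ⊕ ℤ/4 ⊕ ℤ/12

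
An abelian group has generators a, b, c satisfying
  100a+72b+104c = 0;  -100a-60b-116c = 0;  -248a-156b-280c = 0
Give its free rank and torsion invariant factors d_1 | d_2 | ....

Answer: M ≅ ℤ/4 ⊕ ℤ/12 ⊕ ℤ/12

Derivation:
rank_ℚ(R)=3; free=3−3=0
SNF(R) diag = [4, 12, 12] → torsion [4, 12, 12]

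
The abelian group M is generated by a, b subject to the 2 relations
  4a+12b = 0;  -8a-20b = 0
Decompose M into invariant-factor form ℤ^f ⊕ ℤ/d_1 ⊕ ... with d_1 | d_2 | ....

Answer: M ≅ ℤ/4 ⊕ ℤ/4

Derivation:
rank_ℚ(R)=2; free=2−2=0
SNF(R) diag = [4, 4] → torsion [4, 4]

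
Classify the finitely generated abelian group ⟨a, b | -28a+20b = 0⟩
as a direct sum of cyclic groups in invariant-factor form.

rank_ℚ(R)=1; free=2−1=1
SNF(R) diag = [4] → torsion [4]

Answer: M ≅ ℤ^1 ⊕ ℤ/4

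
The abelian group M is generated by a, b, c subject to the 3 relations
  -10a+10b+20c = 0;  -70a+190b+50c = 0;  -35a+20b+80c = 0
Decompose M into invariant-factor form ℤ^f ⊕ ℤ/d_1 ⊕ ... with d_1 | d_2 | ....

rank_ℚ(R)=3; free=3−3=0
SNF(R) diag = [5, 10, 30] → torsion [5, 10, 30]

Answer: M ≅ ℤ/5 ⊕ ℤ/10 ⊕ ℤ/30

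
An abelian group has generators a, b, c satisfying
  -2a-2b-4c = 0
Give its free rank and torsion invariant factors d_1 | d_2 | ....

rank_ℚ(R)=1; free=3−1=2
SNF(R) diag = [2] → torsion [2]

Answer: M ≅ ℤ^2 ⊕ ℤ/2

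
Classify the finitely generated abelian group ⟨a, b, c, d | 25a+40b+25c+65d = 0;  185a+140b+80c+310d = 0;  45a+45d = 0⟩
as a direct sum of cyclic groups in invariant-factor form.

rank_ℚ(R)=3; free=4−3=1
SNF(R) diag = [5, 15, 45] → torsion [5, 15, 45]

Answer: M ≅ ℤ^1 ⊕ ℤ/5 ⊕ ℤ/15 ⊕ ℤ/45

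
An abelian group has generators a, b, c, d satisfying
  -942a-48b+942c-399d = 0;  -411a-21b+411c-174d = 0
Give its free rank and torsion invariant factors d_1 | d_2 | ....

rank_ℚ(R)=2; free=4−2=2
SNF(R) diag = [3, 9] → torsion [3, 9]

Answer: M ≅ ℤ^2 ⊕ ℤ/3 ⊕ ℤ/9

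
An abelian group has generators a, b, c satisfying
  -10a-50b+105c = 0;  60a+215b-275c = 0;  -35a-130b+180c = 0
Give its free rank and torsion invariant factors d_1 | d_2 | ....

rank_ℚ(R)=3; free=3−3=0
SNF(R) diag = [5, 5, 15] → torsion [5, 5, 15]

Answer: M ≅ ℤ/5 ⊕ ℤ/5 ⊕ ℤ/15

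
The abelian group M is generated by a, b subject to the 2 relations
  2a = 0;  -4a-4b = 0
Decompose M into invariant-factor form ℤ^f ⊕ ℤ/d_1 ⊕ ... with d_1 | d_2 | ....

rank_ℚ(R)=2; free=2−2=0
SNF(R) diag = [2, 4] → torsion [2, 4]

Answer: M ≅ ℤ/2 ⊕ ℤ/4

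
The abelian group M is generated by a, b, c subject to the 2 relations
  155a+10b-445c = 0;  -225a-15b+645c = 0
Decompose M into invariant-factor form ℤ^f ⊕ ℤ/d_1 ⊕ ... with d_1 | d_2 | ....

rank_ℚ(R)=2; free=3−2=1
SNF(R) diag = [5, 15] → torsion [5, 15]

Answer: M ≅ ℤ^1 ⊕ ℤ/5 ⊕ ℤ/15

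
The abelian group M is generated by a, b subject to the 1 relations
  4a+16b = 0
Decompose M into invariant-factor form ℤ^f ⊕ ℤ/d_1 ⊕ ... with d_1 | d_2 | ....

Answer: M ≅ ℤ^1 ⊕ ℤ/4

Derivation:
rank_ℚ(R)=1; free=2−1=1
SNF(R) diag = [4] → torsion [4]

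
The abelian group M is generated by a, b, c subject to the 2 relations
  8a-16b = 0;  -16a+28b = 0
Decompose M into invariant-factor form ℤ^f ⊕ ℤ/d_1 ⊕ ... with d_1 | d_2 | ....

Answer: M ≅ ℤ^1 ⊕ ℤ/4 ⊕ ℤ/8

Derivation:
rank_ℚ(R)=2; free=3−2=1
SNF(R) diag = [4, 8] → torsion [4, 8]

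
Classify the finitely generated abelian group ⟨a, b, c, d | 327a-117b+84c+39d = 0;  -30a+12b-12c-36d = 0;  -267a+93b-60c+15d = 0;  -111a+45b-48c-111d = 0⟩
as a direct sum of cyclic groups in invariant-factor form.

Answer: M ≅ ℤ/3 ⊕ ℤ/6 ⊕ ℤ/18 ⊕ ℤ/36

Derivation:
rank_ℚ(R)=4; free=4−4=0
SNF(R) diag = [3, 6, 18, 36] → torsion [3, 6, 18, 36]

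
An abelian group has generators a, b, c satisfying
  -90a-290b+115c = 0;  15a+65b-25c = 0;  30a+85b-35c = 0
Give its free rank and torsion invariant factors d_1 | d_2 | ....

Answer: M ≅ ℤ/5 ⊕ ℤ/15 ⊕ ℤ/15

Derivation:
rank_ℚ(R)=3; free=3−3=0
SNF(R) diag = [5, 15, 15] → torsion [5, 15, 15]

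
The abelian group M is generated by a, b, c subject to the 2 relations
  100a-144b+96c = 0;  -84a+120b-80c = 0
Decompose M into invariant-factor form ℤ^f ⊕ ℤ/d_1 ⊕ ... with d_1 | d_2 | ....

Answer: M ≅ ℤ^1 ⊕ ℤ/4 ⊕ ℤ/8

Derivation:
rank_ℚ(R)=2; free=3−2=1
SNF(R) diag = [4, 8] → torsion [4, 8]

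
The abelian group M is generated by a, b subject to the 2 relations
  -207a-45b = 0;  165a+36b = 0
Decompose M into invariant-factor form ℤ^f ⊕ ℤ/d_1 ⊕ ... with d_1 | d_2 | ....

rank_ℚ(R)=2; free=2−2=0
SNF(R) diag = [3, 9] → torsion [3, 9]

Answer: M ≅ ℤ/3 ⊕ ℤ/9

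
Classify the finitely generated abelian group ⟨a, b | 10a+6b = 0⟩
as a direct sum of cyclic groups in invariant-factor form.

Answer: M ≅ ℤ^1 ⊕ ℤ/2

Derivation:
rank_ℚ(R)=1; free=2−1=1
SNF(R) diag = [2] → torsion [2]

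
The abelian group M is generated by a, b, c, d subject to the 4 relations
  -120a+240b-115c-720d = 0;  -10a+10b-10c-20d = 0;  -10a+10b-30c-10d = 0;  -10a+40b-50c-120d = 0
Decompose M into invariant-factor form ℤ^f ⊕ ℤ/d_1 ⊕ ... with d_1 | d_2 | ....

Answer: M ≅ ℤ/5 ⊕ ℤ/10 ⊕ ℤ/10 ⊕ ℤ/30

Derivation:
rank_ℚ(R)=4; free=4−4=0
SNF(R) diag = [5, 10, 10, 30] → torsion [5, 10, 10, 30]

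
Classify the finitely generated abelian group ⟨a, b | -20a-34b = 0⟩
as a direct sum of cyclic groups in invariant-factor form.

Answer: M ≅ ℤ^1 ⊕ ℤ/2

Derivation:
rank_ℚ(R)=1; free=2−1=1
SNF(R) diag = [2] → torsion [2]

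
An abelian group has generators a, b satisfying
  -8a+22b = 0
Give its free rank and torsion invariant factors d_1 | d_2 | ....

Answer: M ≅ ℤ^1 ⊕ ℤ/2

Derivation:
rank_ℚ(R)=1; free=2−1=1
SNF(R) diag = [2] → torsion [2]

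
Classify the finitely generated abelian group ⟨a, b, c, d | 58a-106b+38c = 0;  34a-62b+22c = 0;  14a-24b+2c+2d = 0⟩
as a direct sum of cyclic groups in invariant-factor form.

rank_ℚ(R)=3; free=4−3=1
SNF(R) diag = [2, 2, 4] → torsion [2, 2, 4]

Answer: M ≅ ℤ^1 ⊕ ℤ/2 ⊕ ℤ/2 ⊕ ℤ/4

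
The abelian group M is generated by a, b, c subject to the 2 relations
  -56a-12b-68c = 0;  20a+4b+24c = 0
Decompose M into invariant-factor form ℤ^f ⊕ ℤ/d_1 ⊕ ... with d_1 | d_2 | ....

rank_ℚ(R)=2; free=3−2=1
SNF(R) diag = [4, 4] → torsion [4, 4]

Answer: M ≅ ℤ^1 ⊕ ℤ/4 ⊕ ℤ/4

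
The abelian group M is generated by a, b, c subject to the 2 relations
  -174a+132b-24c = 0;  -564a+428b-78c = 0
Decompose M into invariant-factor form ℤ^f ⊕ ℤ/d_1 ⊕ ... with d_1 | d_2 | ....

rank_ℚ(R)=2; free=3−2=1
SNF(R) diag = [2, 6] → torsion [2, 6]

Answer: M ≅ ℤ^1 ⊕ ℤ/2 ⊕ ℤ/6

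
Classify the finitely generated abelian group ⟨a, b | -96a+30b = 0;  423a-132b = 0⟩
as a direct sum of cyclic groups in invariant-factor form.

rank_ℚ(R)=2; free=2−2=0
SNF(R) diag = [3, 6] → torsion [3, 6]

Answer: M ≅ ℤ/3 ⊕ ℤ/6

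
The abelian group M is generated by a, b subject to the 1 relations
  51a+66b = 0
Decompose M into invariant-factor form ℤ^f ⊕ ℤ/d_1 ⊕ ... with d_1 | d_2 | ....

rank_ℚ(R)=1; free=2−1=1
SNF(R) diag = [3] → torsion [3]

Answer: M ≅ ℤ^1 ⊕ ℤ/3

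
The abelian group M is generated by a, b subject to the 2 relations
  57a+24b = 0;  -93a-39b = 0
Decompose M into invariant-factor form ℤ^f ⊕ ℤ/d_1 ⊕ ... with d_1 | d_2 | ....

Answer: M ≅ ℤ/3 ⊕ ℤ/3

Derivation:
rank_ℚ(R)=2; free=2−2=0
SNF(R) diag = [3, 3] → torsion [3, 3]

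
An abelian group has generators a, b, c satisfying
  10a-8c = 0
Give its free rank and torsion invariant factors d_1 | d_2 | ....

rank_ℚ(R)=1; free=3−1=2
SNF(R) diag = [2] → torsion [2]

Answer: M ≅ ℤ^2 ⊕ ℤ/2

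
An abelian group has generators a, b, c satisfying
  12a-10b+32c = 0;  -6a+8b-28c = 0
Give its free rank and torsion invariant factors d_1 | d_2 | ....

Answer: M ≅ ℤ^1 ⊕ ℤ/2 ⊕ ℤ/6

Derivation:
rank_ℚ(R)=2; free=3−2=1
SNF(R) diag = [2, 6] → torsion [2, 6]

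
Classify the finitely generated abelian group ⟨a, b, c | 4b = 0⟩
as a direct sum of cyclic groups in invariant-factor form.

rank_ℚ(R)=1; free=3−1=2
SNF(R) diag = [4] → torsion [4]

Answer: M ≅ ℤ^2 ⊕ ℤ/4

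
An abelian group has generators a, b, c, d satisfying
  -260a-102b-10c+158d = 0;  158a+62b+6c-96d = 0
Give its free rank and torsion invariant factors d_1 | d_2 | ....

Answer: M ≅ ℤ^2 ⊕ ℤ/2 ⊕ ℤ/2

Derivation:
rank_ℚ(R)=2; free=4−2=2
SNF(R) diag = [2, 2] → torsion [2, 2]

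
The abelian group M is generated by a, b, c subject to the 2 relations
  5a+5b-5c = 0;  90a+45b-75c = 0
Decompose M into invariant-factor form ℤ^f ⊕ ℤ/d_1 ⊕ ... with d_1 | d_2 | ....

rank_ℚ(R)=2; free=3−2=1
SNF(R) diag = [5, 15] → torsion [5, 15]

Answer: M ≅ ℤ^1 ⊕ ℤ/5 ⊕ ℤ/15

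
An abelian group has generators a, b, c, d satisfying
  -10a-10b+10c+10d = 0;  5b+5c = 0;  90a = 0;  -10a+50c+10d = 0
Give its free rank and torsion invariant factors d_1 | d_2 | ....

rank_ℚ(R)=4; free=4−4=0
SNF(R) diag = [5, 10, 30, 90] → torsion [5, 10, 30, 90]

Answer: M ≅ ℤ/5 ⊕ ℤ/10 ⊕ ℤ/30 ⊕ ℤ/90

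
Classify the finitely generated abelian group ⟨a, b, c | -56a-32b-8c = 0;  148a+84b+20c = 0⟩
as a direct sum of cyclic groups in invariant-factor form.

rank_ℚ(R)=2; free=3−2=1
SNF(R) diag = [4, 8] → torsion [4, 8]

Answer: M ≅ ℤ^1 ⊕ ℤ/4 ⊕ ℤ/8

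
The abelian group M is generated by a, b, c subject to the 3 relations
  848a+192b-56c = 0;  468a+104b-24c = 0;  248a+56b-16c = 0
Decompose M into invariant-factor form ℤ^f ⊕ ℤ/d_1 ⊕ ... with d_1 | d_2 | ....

rank_ℚ(R)=3; free=3−3=0
SNF(R) diag = [4, 8, 8] → torsion [4, 8, 8]

Answer: M ≅ ℤ/4 ⊕ ℤ/8 ⊕ ℤ/8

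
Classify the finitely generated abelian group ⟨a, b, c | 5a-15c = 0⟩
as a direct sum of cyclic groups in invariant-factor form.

rank_ℚ(R)=1; free=3−1=2
SNF(R) diag = [5] → torsion [5]

Answer: M ≅ ℤ^2 ⊕ ℤ/5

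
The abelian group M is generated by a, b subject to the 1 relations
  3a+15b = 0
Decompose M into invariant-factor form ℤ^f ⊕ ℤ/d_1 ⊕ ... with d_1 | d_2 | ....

Answer: M ≅ ℤ^1 ⊕ ℤ/3

Derivation:
rank_ℚ(R)=1; free=2−1=1
SNF(R) diag = [3] → torsion [3]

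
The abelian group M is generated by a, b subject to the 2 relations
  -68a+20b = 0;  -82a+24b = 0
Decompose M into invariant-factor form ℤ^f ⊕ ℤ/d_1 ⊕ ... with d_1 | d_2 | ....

Answer: M ≅ ℤ/2 ⊕ ℤ/4

Derivation:
rank_ℚ(R)=2; free=2−2=0
SNF(R) diag = [2, 4] → torsion [2, 4]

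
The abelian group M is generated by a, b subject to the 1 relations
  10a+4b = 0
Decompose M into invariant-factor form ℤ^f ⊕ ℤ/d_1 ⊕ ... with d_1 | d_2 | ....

rank_ℚ(R)=1; free=2−1=1
SNF(R) diag = [2] → torsion [2]

Answer: M ≅ ℤ^1 ⊕ ℤ/2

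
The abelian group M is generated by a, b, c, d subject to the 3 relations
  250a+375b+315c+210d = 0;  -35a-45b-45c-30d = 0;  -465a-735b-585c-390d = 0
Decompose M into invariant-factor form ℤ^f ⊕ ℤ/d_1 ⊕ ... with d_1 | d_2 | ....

Answer: M ≅ ℤ^1 ⊕ ℤ/5 ⊕ ℤ/15 ⊕ ℤ/30

Derivation:
rank_ℚ(R)=3; free=4−3=1
SNF(R) diag = [5, 15, 30] → torsion [5, 15, 30]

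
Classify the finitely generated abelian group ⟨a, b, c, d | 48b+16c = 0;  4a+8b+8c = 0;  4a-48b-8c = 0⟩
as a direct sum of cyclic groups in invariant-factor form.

Answer: M ≅ ℤ^1 ⊕ ℤ/4 ⊕ ℤ/8 ⊕ ℤ/16

Derivation:
rank_ℚ(R)=3; free=4−3=1
SNF(R) diag = [4, 8, 16] → torsion [4, 8, 16]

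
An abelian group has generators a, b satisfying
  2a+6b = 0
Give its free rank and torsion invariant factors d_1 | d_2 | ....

Answer: M ≅ ℤ^1 ⊕ ℤ/2

Derivation:
rank_ℚ(R)=1; free=2−1=1
SNF(R) diag = [2] → torsion [2]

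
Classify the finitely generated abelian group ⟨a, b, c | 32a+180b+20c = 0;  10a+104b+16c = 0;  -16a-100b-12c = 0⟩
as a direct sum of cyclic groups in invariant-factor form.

rank_ℚ(R)=3; free=3−3=0
SNF(R) diag = [2, 4, 8] → torsion [2, 4, 8]

Answer: M ≅ ℤ/2 ⊕ ℤ/4 ⊕ ℤ/8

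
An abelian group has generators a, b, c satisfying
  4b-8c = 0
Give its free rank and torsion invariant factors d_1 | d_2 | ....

Answer: M ≅ ℤ^2 ⊕ ℤ/4

Derivation:
rank_ℚ(R)=1; free=3−1=2
SNF(R) diag = [4] → torsion [4]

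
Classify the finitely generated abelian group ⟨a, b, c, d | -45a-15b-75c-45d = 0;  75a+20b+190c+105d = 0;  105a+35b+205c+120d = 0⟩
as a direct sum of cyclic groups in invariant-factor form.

Answer: M ≅ ℤ^1 ⊕ ℤ/5 ⊕ ℤ/15 ⊕ ℤ/45

Derivation:
rank_ℚ(R)=3; free=4−3=1
SNF(R) diag = [5, 15, 45] → torsion [5, 15, 45]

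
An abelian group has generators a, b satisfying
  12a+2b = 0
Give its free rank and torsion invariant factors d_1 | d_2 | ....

Answer: M ≅ ℤ^1 ⊕ ℤ/2

Derivation:
rank_ℚ(R)=1; free=2−1=1
SNF(R) diag = [2] → torsion [2]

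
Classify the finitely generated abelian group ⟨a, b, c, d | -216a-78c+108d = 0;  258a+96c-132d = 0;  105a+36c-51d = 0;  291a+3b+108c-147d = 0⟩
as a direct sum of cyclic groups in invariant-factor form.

rank_ℚ(R)=4; free=4−4=0
SNF(R) diag = [3, 3, 6, 18] → torsion [3, 3, 6, 18]

Answer: M ≅ ℤ/3 ⊕ ℤ/3 ⊕ ℤ/6 ⊕ ℤ/18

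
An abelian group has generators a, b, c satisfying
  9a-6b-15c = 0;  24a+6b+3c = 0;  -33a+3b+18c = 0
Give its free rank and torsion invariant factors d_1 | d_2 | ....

rank_ℚ(R)=3; free=3−3=0
SNF(R) diag = [3, 3, 3] → torsion [3, 3, 3]

Answer: M ≅ ℤ/3 ⊕ ℤ/3 ⊕ ℤ/3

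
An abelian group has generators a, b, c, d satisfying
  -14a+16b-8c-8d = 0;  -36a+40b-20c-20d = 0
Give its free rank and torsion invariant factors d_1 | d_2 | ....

rank_ℚ(R)=2; free=4−2=2
SNF(R) diag = [2, 4] → torsion [2, 4]

Answer: M ≅ ℤ^2 ⊕ ℤ/2 ⊕ ℤ/4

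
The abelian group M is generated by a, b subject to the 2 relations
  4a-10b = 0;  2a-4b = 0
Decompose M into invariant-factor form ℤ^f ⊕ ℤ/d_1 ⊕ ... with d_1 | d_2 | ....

Answer: M ≅ ℤ/2 ⊕ ℤ/2

Derivation:
rank_ℚ(R)=2; free=2−2=0
SNF(R) diag = [2, 2] → torsion [2, 2]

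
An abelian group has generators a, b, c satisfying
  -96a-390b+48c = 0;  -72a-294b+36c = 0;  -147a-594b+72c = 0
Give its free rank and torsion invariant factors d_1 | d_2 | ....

rank_ℚ(R)=3; free=3−3=0
SNF(R) diag = [3, 6, 12] → torsion [3, 6, 12]

Answer: M ≅ ℤ/3 ⊕ ℤ/6 ⊕ ℤ/12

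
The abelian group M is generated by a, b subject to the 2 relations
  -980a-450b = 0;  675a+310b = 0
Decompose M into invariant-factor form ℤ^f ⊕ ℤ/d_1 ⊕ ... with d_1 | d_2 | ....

rank_ℚ(R)=2; free=2−2=0
SNF(R) diag = [5, 10] → torsion [5, 10]

Answer: M ≅ ℤ/5 ⊕ ℤ/10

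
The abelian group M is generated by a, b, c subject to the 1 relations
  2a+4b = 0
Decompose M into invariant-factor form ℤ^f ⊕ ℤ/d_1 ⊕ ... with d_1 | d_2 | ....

rank_ℚ(R)=1; free=3−1=2
SNF(R) diag = [2] → torsion [2]

Answer: M ≅ ℤ^2 ⊕ ℤ/2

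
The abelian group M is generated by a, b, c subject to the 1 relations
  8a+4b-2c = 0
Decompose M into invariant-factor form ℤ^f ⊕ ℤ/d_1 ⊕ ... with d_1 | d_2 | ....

rank_ℚ(R)=1; free=3−1=2
SNF(R) diag = [2] → torsion [2]

Answer: M ≅ ℤ^2 ⊕ ℤ/2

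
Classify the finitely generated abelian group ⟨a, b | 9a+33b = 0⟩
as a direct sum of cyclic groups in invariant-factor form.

Answer: M ≅ ℤ^1 ⊕ ℤ/3

Derivation:
rank_ℚ(R)=1; free=2−1=1
SNF(R) diag = [3] → torsion [3]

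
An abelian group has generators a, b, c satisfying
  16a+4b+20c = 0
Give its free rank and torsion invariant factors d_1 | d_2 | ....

Answer: M ≅ ℤ^2 ⊕ ℤ/4

Derivation:
rank_ℚ(R)=1; free=3−1=2
SNF(R) diag = [4] → torsion [4]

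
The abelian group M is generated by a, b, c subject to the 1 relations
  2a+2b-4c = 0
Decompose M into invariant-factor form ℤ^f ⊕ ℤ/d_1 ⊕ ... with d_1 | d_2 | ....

Answer: M ≅ ℤ^2 ⊕ ℤ/2

Derivation:
rank_ℚ(R)=1; free=3−1=2
SNF(R) diag = [2] → torsion [2]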